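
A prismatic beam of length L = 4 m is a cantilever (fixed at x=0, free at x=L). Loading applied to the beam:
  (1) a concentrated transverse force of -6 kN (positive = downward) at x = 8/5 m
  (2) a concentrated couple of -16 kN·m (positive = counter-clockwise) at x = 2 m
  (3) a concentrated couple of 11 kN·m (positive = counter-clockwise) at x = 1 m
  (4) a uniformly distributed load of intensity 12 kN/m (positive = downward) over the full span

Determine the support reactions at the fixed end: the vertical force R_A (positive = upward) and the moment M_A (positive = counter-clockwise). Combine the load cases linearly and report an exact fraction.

Load 1 — point force P=-6 kN at a=8/5 m (b=L-a=12/5):
  R_A = P = (-6) = -6 kN
  M_A = Pa = (-6)·(8/5) = -48/5 kN·m
Load 2 — applied couple M₀=-16 kN·m at a=2 m (b=L-a=2):
  R_A = 0 kN
  M_A = -M₀ = -(-16) = 16 kN·m
Load 3 — applied couple M₀=11 kN·m at a=1 m (b=L-a=3):
  R_A = 0 kN
  M_A = -M₀ = -11 kN·m
Load 4 — uniform load w=12 kN/m over full span:
  R_A = wL = 12·4 = 48 kN
  M_A = wL²/2 = 12·4²/2 = 96 kN·m
Superposition: R_A = 42 kN, M_A = 457/5 kN·m

R_A = 42 kN, M_A = 457/5 kN·m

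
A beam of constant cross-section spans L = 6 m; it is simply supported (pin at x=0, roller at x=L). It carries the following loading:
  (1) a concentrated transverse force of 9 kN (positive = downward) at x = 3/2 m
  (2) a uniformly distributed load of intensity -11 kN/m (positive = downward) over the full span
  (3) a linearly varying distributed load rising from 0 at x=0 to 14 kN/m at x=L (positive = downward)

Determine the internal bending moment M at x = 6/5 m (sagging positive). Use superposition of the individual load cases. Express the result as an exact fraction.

M(6/5) = -1863/250 kN·m

Load 1 — point force P=9 kN at a=3/2 m (b=L-a=9/2):
  M_1 = Pbx/L  [x≤a] = 9·(9/2)·(6/5)/6 = 81/10 kN·m
Load 2 — uniform load w=-11 kN/m over full span:
  M_2 = wx(L-x)/2 = (-11)·(6/5)·(6-(6/5))/2 = -792/25 kN·m
Load 3 — triangular load w₀=14 kN/m (0→w₀ over full span):
  M_3 = w₀Lx/6 - w₀x³/(6L) = 14·6·(6/5)/6 - 14·(6/5)³/(6·6) = 2016/125 kN·m
Superposition: M = Σ M_i = -1863/250 kN·m ≈ -7.452000 kN·m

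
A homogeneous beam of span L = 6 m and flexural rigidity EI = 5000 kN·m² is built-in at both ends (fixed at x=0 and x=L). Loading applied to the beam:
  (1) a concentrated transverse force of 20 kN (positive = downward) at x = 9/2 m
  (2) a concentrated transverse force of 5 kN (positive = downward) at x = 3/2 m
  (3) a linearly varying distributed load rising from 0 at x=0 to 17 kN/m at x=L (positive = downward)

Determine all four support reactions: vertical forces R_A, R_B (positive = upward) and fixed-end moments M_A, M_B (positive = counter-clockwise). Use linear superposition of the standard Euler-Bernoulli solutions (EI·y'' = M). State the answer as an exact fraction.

Load 1 — point force P=20 kN at a=9/2 m (b=L-a=3/2):
  R_A = Pb²(3a+b)/L³ = 20·(3/2)²·(3·(9/2)+(3/2))/6³ = 25/8 kN
  M_A = Pab²/L² = 20·(9/2)·(3/2)²/6² = 45/8 kN·m
  R_B = Pa²(a+3b)/L³ = 20·(9/2)²·((9/2)+3·(3/2))/6³ = 135/8 kN
  M_B = -Pa²b/L² = -20·(9/2)²·(3/2)/6² = -135/8 kN·m
Load 2 — point force P=5 kN at a=3/2 m (b=L-a=9/2):
  R_A = Pb²(3a+b)/L³ = 5·(9/2)²·(3·(3/2)+(9/2))/6³ = 135/32 kN
  M_A = Pab²/L² = 5·(3/2)·(9/2)²/6² = 135/32 kN·m
  R_B = Pa²(a+3b)/L³ = 5·(3/2)²·((3/2)+3·(9/2))/6³ = 25/32 kN
  M_B = -Pa²b/L² = -5·(3/2)²·(9/2)/6² = -45/32 kN·m
Load 3 — triangular load w₀=17 kN/m (0→w₀ over full span):
  R_A = 3w₀L/20 = 3·17·6/20 = 153/10 kN
  M_A = w₀L²/30 = 17·6²/30 = 102/5 kN·m
  R_B = 7w₀L/20 = 7·17·6/20 = 357/10 kN
  M_B = -w₀L²/20 = -17·6²/20 = -153/5 kN·m
Superposition: R_A = 3623/160 kN, M_A = 4839/160 kN·m, R_B = 8537/160 kN, M_B = -7821/160 kN·m

R_A = 3623/160 kN, M_A = 4839/160 kN·m, R_B = 8537/160 kN, M_B = -7821/160 kN·m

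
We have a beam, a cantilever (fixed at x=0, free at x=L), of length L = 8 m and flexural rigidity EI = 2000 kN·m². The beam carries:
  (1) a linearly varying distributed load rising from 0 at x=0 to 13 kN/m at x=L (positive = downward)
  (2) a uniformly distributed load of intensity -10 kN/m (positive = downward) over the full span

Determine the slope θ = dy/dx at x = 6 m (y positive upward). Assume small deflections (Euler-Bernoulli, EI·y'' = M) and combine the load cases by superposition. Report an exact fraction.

θ(6) = 97/8000 rad

Load 1 — triangular load w₀=13 kN/m (0→w₀ over full span):
  θ_1 = (w₀Lx²/4-w₀L²x/3-w₀x⁴/(24L))/EI = (13·8·6²/4-13·8²·6/3-13·6⁴/(24·8))/2000 = -3263/8000 rad
Load 2 — uniform load w=-10 kN/m over full span:
  θ_2 = -wx(x²-3Lx+3L²)/(6EI) = -(-10)·6·(6²-3·8·6+3·8²)/(6·2000) = 21/50 rad
Superposition: θ = Σ θ_i = 97/8000 rad ≈ 0.012125 rad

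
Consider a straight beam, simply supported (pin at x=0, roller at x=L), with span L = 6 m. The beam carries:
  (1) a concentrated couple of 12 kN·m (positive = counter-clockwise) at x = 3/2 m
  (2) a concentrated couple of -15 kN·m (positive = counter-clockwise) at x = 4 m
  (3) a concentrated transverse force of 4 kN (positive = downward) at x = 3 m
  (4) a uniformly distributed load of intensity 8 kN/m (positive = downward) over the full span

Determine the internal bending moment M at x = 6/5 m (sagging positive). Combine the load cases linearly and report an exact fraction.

Load 1 — applied couple M₀=12 kN·m at a=3/2 m (b=L-a=9/2):
  M_1 = M₀x/L  [x≤a] = 12·(6/5)/6 = 12/5 kN·m
Load 2 — applied couple M₀=-15 kN·m at a=4 m (b=L-a=2):
  M_2 = M₀x/L  [x≤a] = (-15)·(6/5)/6 = -3 kN·m
Load 3 — point force P=4 kN at a=3 m (b=L-a=3):
  M_3 = Pbx/L  [x≤a] = 4·3·(6/5)/6 = 12/5 kN·m
Load 4 — uniform load w=8 kN/m over full span:
  M_4 = wx(L-x)/2 = 8·(6/5)·(6-(6/5))/2 = 576/25 kN·m
Superposition: M = Σ M_i = 621/25 kN·m ≈ 24.840000 kN·m

M(6/5) = 621/25 kN·m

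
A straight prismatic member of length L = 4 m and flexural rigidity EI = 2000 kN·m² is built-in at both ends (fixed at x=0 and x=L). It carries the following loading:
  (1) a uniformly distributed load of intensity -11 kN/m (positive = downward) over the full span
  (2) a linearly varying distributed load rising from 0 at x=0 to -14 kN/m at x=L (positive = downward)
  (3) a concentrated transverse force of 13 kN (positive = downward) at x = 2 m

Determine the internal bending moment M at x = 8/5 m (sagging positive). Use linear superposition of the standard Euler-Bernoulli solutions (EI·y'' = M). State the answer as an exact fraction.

M(8/5) = -4603/750 kN·m

Load 1 — uniform load w=-11 kN/m over full span:
  M_1 = wLx/2 - wL²/12 - wx²/2 = (-11)·4·(8/5)/2 - (-11)·4²/12 - (-11)·(8/5)²/2 = -484/75 kN·m
Load 2 — triangular load w₀=-14 kN/m (0→w₀ over full span):
  M_2 = 3w₀Lx/20 - w₀L²/30 - w₀x³/(6L) = 3·(-14)·4·(8/5)/20 - (-14)·4²/30 - (-14)·(8/5)³/(6·4) = -448/125 kN·m
Load 3 — point force P=13 kN at a=2 m (b=L-a=2):
  M_3 = Pb²(3a+b)x/L³ - Pab²/L²  [x≤a] = 13·2²·(3·2+2)·(8/5)/4³ - 13·2·2²/4² = 39/10 kN·m
Superposition: M = Σ M_i = -4603/750 kN·m ≈ -6.137333 kN·m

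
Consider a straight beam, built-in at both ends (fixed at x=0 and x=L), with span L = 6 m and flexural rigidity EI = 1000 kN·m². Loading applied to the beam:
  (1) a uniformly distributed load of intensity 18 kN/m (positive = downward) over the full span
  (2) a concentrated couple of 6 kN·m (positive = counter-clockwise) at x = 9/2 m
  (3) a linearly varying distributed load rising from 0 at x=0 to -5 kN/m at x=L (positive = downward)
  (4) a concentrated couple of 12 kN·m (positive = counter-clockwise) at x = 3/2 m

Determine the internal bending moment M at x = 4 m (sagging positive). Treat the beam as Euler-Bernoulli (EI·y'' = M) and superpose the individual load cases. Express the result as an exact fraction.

M(4) = 1207/72 kN·m

Load 1 — uniform load w=18 kN/m over full span:
  M_1 = wLx/2 - wL²/12 - wx²/2 = 18·6·4/2 - 18·6²/12 - 18·4²/2 = 18 kN·m
Load 2 — applied couple M₀=6 kN·m at a=9/2 m (b=L-a=3/2):
  M_2 = R_Ax - M_A  [x≤a] with R_A=9/8, M_A=15/8 = (9/8)·4 - (15/8) = 21/8 kN·m
Load 3 — triangular load w₀=-5 kN/m (0→w₀ over full span):
  M_3 = 3w₀Lx/20 - w₀L²/30 - w₀x³/(6L) = 3·(-5)·6·4/20 - (-5)·6²/30 - (-5)·4³/(6·6) = -28/9 kN·m
Load 4 — applied couple M₀=12 kN·m at a=3/2 m (b=L-a=9/2):
  M_4 = R_Ax - M_A - M₀  [x>a] with R_A=9/4, M_A=-9/4 = (9/4)·4 - (-9/4) - 12 = -3/4 kN·m
Superposition: M = Σ M_i = 1207/72 kN·m ≈ 16.763889 kN·m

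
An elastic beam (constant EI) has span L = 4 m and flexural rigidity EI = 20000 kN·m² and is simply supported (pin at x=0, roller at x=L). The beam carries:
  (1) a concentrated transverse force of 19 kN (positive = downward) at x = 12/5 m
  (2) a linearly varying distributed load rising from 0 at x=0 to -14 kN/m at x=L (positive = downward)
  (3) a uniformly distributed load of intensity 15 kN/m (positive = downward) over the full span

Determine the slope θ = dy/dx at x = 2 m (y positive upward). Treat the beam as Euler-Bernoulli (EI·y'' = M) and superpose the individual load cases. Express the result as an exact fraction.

θ(2) = -827/22500000 rad

Load 1 — point force P=19 kN at a=12/5 m (b=L-a=8/5):
  θ_1 = -Pb(L²-b²-3x²)/(6LEI)  [x≤a] = -19·(8/5)·(4²-(8/5)²-3·2²)/(6·4·20000) = -57/625000 rad
Load 2 — triangular load w₀=-14 kN/m (0→w₀ over full span):
  θ_2 = -w₀(7L⁴-30L²x²+15x⁴)/(360LEI) = -(-14)·(7·4⁴-30·4²·2²+15·2⁴)/(360·4·20000) = 49/900000 rad
Load 3 — uniform load w=15 kN/m over full span:
  θ_3 = -w(L³-6Lx²+4x³)/(24EI) = -15·(4³-6·4·2²+4·2³)/(24·20000) = 0 rad
Superposition: θ = Σ θ_i = -827/22500000 rad ≈ -0.000037 rad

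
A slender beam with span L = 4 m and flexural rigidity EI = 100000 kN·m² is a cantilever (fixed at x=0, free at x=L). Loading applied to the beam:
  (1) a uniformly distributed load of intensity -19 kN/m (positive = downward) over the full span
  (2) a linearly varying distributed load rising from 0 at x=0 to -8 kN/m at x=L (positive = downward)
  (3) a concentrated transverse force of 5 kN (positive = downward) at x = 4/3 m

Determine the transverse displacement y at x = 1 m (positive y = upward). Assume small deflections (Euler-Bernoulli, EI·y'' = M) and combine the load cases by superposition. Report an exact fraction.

Load 1 — uniform load w=-19 kN/m over full span:
  y_1 = -wx²(x²-4Lx+6L²)/(24EI) = -(-19)·1²·(1²-4·4·1+6·4²)/(24·100000) = 513/800000 m
Load 2 — triangular load w₀=-8 kN/m (0→w₀ over full span):
  y_2 = (w₀Lx³/12-w₀L²x²/6-w₀x⁵/(120L))/EI = ((-8)·4·1³/12-(-8)·4²·1²/6-(-8)·1⁵/(120·4))/100000 = 1121/6000000 m
Load 3 — point force P=5 kN at a=4/3 m (b=L-a=8/3):
  y_3 = -Px²(3a-x)/(6EI)  [x≤a] = -5·1²·(3·(4/3)-1)/(6·100000) = -1/40000 m
Superposition: y = Σ y_i = 9637/12000000 m ≈ 0.000803 m

y(1) = 9637/12000000 m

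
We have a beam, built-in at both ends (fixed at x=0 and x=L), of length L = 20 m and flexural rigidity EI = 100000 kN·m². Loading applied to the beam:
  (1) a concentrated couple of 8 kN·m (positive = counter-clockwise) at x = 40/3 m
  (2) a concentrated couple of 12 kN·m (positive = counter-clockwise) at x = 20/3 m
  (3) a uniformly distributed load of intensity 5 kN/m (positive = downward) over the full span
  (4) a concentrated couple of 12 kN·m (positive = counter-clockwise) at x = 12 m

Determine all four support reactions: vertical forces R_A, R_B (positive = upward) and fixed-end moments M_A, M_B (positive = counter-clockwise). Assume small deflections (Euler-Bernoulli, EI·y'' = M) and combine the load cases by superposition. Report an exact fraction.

Load 1 — applied couple M₀=8 kN·m at a=40/3 m (b=L-a=20/3):
  R_A = 6M₀ab/L³ = 6·8·(40/3)·(20/3)/20³ = 8/15 kN
  M_A = M₀b(2a-b)/L² = 8·(20/3)·(2·(40/3)-(20/3))/20² = 8/3 kN·m
  R_B = -6M₀ab/L³ = -6·8·(40/3)·(20/3)/20³ = -8/15 kN
  M_B = M₀a(2b-a)/L² = 8·(40/3)·(2·(20/3)-(40/3))/20² = 0 kN·m
Load 2 — applied couple M₀=12 kN·m at a=20/3 m (b=L-a=40/3):
  R_A = 6M₀ab/L³ = 6·12·(20/3)·(40/3)/20³ = 4/5 kN
  M_A = M₀b(2a-b)/L² = 12·(40/3)·(2·(20/3)-(40/3))/20² = 0 kN·m
  R_B = -6M₀ab/L³ = -6·12·(20/3)·(40/3)/20³ = -4/5 kN
  M_B = M₀a(2b-a)/L² = 12·(20/3)·(2·(40/3)-(20/3))/20² = 4 kN·m
Load 3 — uniform load w=5 kN/m over full span:
  R_A = wL/2 = 5·20/2 = 50 kN
  M_A = wL²/12 = 5·20²/12 = 500/3 kN·m
  R_B = wL/2 = 5·20/2 = 50 kN
  M_B = -wL²/12 = -5·20²/12 = -500/3 kN·m
Load 4 — applied couple M₀=12 kN·m at a=12 m (b=L-a=8):
  R_A = 6M₀ab/L³ = 6·12·12·8/20³ = 108/125 kN
  M_A = M₀b(2a-b)/L² = 12·8·(2·12-8)/20² = 96/25 kN·m
  R_B = -6M₀ab/L³ = -6·12·12·8/20³ = -108/125 kN
  M_B = M₀a(2b-a)/L² = 12·12·(2·8-12)/20² = 36/25 kN·m
Superposition: R_A = 19574/375 kN, M_A = 12988/75 kN·m, R_B = 17926/375 kN, M_B = -12092/75 kN·m

R_A = 19574/375 kN, M_A = 12988/75 kN·m, R_B = 17926/375 kN, M_B = -12092/75 kN·m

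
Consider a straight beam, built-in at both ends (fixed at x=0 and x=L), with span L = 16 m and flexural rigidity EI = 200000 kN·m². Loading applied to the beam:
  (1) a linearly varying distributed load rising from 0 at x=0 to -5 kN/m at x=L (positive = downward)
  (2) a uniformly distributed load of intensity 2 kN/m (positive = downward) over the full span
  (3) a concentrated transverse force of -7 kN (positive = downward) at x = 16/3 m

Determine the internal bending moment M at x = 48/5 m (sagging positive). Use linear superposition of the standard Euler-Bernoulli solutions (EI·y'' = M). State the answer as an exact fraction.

Load 1 — triangular load w₀=-5 kN/m (0→w₀ over full span):
  M_1 = 3w₀Lx/20 - w₀L²/30 - w₀x³/(6L) = 3·(-5)·16·(48/5)/20 - (-5)·16²/30 - (-5)·(48/5)³/(6·16) = -1984/75 kN·m
Load 2 — uniform load w=2 kN/m over full span:
  M_2 = wLx/2 - wL²/12 - wx²/2 = 2·16·(48/5)/2 - 2·16²/12 - 2·(48/5)²/2 = 1408/75 kN·m
Load 3 — point force P=-7 kN at a=16/3 m (b=L-a=32/3):
  M_3 = Pa²(a+3b)(L-x)/L³ - Pa²b/L²  [x>a] = (-7)·(16/3)²·((16/3)+3·(32/3))·(16-(48/5))/16³ - (-7)·(16/3)²·(32/3)/16² = -448/135 kN·m
Superposition: M = Σ M_i = -7424/675 kN·m ≈ -10.998519 kN·m

M(48/5) = -7424/675 kN·m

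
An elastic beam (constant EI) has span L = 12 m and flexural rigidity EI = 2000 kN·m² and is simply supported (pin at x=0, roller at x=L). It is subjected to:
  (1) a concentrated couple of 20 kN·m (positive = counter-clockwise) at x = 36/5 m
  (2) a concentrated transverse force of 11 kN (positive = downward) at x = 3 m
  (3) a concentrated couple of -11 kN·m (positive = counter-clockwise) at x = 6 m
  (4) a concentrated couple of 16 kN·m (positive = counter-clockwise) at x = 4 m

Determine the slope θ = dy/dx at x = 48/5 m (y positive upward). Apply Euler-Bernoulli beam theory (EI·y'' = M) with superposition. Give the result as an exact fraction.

θ(48/5) = 28393/1200000 rad

Load 1 — applied couple M₀=20 kN·m at a=36/5 m (b=L-a=24/5):
  θ_1 = (M₀x²/(2L)-M₀(x-a)+C₁)/EI  [x>a] with C₁=M₀(3b²-L²)/(6L)=-104/5 = (20·(48/5)²/(2·12)-20·((48/5)-(36/5))+(-104/5))/2000 = 1/250 rad
Load 2 — point force P=11 kN at a=3 m (b=L-a=9):
  θ_2 = -Pa(2L²-6Lx+3x²+a²)/(6LEI)  [x>a] = -11·3·(2·12²-6·12·(48/5)+3·(48/5)²+3²)/(6·12·2000) = 10791/400000 rad
Load 3 — applied couple M₀=-11 kN·m at a=6 m (b=L-a=6):
  θ_3 = (M₀x²/(2L)-M₀(x-a)+C₁)/EI  [x>a] with C₁=M₀(3b²-L²)/(6L)=11/2 = ((-11)·(48/5)²/(2·12)-(-11)·((48/5)-6)+(11/2))/2000 = 143/100000 rad
Load 4 — applied couple M₀=16 kN·m at a=4 m (b=L-a=8):
  θ_4 = (M₀x²/(2L)-M₀(x-a)+C₁)/EI  [x>a] with C₁=M₀(3b²-L²)/(6L)=32/3 = (16·(48/5)²/(2·12)-16·((48/5)-4)+(32/3))/2000 = -82/9375 rad
Superposition: θ = Σ θ_i = 28393/1200000 rad ≈ 0.023661 rad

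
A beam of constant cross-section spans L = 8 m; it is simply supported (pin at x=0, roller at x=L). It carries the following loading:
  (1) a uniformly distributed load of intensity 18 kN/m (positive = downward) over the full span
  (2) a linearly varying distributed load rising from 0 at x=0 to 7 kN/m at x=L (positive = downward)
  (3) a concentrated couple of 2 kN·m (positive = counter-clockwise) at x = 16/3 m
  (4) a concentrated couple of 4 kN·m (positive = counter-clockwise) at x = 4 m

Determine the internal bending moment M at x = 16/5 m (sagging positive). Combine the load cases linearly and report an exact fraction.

M(16/5) = 20716/125 kN·m

Load 1 — uniform load w=18 kN/m over full span:
  M_1 = wx(L-x)/2 = 18·(16/5)·(8-(16/5))/2 = 3456/25 kN·m
Load 2 — triangular load w₀=7 kN/m (0→w₀ over full span):
  M_2 = w₀Lx/6 - w₀x³/(6L) = 7·8·(16/5)/6 - 7·(16/5)³/(6·8) = 3136/125 kN·m
Load 3 — applied couple M₀=2 kN·m at a=16/3 m (b=L-a=8/3):
  M_3 = M₀x/L  [x≤a] = 2·(16/5)/8 = 4/5 kN·m
Load 4 — applied couple M₀=4 kN·m at a=4 m (b=L-a=4):
  M_4 = M₀x/L  [x≤a] = 4·(16/5)/8 = 8/5 kN·m
Superposition: M = Σ M_i = 20716/125 kN·m ≈ 165.728000 kN·m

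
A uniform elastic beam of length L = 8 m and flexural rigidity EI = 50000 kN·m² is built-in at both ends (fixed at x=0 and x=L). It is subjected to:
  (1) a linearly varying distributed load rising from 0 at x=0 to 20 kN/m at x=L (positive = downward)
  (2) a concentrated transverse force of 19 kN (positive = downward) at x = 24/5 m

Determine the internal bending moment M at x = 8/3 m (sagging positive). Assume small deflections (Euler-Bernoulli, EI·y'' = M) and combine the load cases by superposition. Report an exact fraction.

Load 1 — triangular load w₀=20 kN/m (0→w₀ over full span):
  M_1 = 3w₀Lx/20 - w₀L²/30 - w₀x³/(6L) = 3·20·8·(8/3)/20 - 20·8²/30 - 20·(8/3)³/(6·8) = 1088/81 kN·m
Load 2 — point force P=19 kN at a=24/5 m (b=L-a=16/5):
  M_2 = Pb²(3a+b)x/L³ - Pab²/L²  [x≤a] = 19·(16/5)²·(3·(24/5)+(16/5))·(8/3)/8³ - 19·(24/5)·(16/5)²/8² = 1216/375 kN·m
Superposition: M = Σ M_i = 168832/10125 kN·m ≈ 16.674765 kN·m

M(8/3) = 168832/10125 kN·m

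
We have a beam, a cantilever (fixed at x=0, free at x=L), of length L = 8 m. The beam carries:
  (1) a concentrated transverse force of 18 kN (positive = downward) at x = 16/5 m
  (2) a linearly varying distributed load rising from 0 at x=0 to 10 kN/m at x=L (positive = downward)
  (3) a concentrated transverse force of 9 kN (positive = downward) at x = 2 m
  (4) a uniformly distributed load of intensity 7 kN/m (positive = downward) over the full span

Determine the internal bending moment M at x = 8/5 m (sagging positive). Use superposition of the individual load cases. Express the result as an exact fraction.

Load 1 — point force P=18 kN at a=16/5 m (b=L-a=24/5):
  M_1 = -P(a-x)  [x≤a] = -18·((16/5)-(8/5)) = -144/5 kN·m
Load 2 — triangular load w₀=10 kN/m (0→w₀ over full span):
  M_2 = w₀Lx/2 - w₀L²/3 - w₀x³/(6L) = 10·8·(8/5)/2 - 10·8²/3 - 10·(8/5)³/(6·8) = -11264/75 kN·m
Load 3 — point force P=9 kN at a=2 m (b=L-a=6):
  M_3 = -P(a-x)  [x≤a] = -9·(2-(8/5)) = -18/5 kN·m
Load 4 — uniform load w=7 kN/m over full span:
  M_4 = -w(L-x)²/2 = -7·(8-(8/5))²/2 = -3584/25 kN·m
Superposition: M = Σ M_i = -24446/75 kN·m ≈ -325.946667 kN·m

M(8/5) = -24446/75 kN·m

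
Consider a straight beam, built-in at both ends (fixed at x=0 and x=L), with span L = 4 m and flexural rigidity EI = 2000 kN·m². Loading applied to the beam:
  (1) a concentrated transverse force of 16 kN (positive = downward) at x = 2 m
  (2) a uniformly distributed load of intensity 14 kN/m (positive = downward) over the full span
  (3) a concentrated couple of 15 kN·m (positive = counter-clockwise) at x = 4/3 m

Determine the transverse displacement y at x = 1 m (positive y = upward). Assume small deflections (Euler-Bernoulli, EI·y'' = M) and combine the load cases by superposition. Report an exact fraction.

y(1) = -17/4800 m

Load 1 — point force P=16 kN at a=2 m (b=L-a=2):
  y_1 = -Pb²x²(3aL-(3a+b)x)/(6L³EI)  [x≤a] = -16·2²·1²·(3·2·4-(3·2+2)·1)/(6·4³·2000) = -1/750 m
Load 2 — uniform load w=14 kN/m over full span:
  y_2 = -wx²(L-x)²/(24EI) = -14·1²·(4-1)²/(24·2000) = -21/8000 m
Load 3 — applied couple M₀=15 kN·m at a=4/3 m (b=L-a=8/3):
  y_3 = (R_Ax³/6 - M_Ax²/2)/EI  [x≤a] with R_A=5, M_A=0 = (5·1³/6 - 0·1²/2)/2000 = 1/2400 m
Superposition: y = Σ y_i = -17/4800 m ≈ -0.003542 m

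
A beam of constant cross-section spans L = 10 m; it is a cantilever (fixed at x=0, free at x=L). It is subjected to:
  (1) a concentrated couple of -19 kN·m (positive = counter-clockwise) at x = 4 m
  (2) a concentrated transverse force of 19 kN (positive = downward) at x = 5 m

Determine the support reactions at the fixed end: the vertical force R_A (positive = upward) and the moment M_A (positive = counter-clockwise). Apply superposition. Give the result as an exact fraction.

Load 1 — applied couple M₀=-19 kN·m at a=4 m (b=L-a=6):
  R_A = 0 kN
  M_A = -M₀ = -(-19) = 19 kN·m
Load 2 — point force P=19 kN at a=5 m (b=L-a=5):
  R_A = P = 19 kN
  M_A = Pa = 19·5 = 95 kN·m
Superposition: R_A = 19 kN, M_A = 114 kN·m

R_A = 19 kN, M_A = 114 kN·m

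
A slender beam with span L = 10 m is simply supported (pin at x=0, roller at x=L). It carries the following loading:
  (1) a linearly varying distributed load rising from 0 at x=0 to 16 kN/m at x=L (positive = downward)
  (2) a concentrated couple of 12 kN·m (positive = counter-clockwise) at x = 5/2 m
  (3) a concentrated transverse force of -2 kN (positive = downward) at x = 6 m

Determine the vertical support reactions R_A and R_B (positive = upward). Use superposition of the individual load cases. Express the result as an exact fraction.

R_A = 406/15 kN, R_B = 764/15 kN

Load 1 — triangular load w₀=16 kN/m (0→w₀ over full span):
  R_A = w₀L/6 = 16·10/6 = 80/3 kN
  R_B = w₀L/3 = 16·10/3 = 160/3 kN
Load 2 — applied couple M₀=12 kN·m at a=5/2 m (b=L-a=15/2):
  R_A = M₀/L = 12/10 = 6/5 kN
  R_B = -M₀/L = -12/10 = -6/5 kN
Load 3 — point force P=-2 kN at a=6 m (b=L-a=4):
  R_A = Pb/L = (-2)·4/10 = -4/5 kN
  R_B = Pa/L = (-2)·6/10 = -6/5 kN
Superposition: R_A = 406/15 kN, R_B = 764/15 kN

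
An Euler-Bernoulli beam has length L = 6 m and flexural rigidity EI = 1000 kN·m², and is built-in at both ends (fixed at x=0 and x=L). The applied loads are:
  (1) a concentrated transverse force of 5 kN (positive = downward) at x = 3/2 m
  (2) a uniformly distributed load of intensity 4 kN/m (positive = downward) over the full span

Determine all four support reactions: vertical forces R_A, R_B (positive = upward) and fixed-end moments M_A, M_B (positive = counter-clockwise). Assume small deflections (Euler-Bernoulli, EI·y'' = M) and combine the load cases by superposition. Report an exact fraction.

Load 1 — point force P=5 kN at a=3/2 m (b=L-a=9/2):
  R_A = Pb²(3a+b)/L³ = 5·(9/2)²·(3·(3/2)+(9/2))/6³ = 135/32 kN
  M_A = Pab²/L² = 5·(3/2)·(9/2)²/6² = 135/32 kN·m
  R_B = Pa²(a+3b)/L³ = 5·(3/2)²·((3/2)+3·(9/2))/6³ = 25/32 kN
  M_B = -Pa²b/L² = -5·(3/2)²·(9/2)/6² = -45/32 kN·m
Load 2 — uniform load w=4 kN/m over full span:
  R_A = wL/2 = 4·6/2 = 12 kN
  M_A = wL²/12 = 4·6²/12 = 12 kN·m
  R_B = wL/2 = 4·6/2 = 12 kN
  M_B = -wL²/12 = -4·6²/12 = -12 kN·m
Superposition: R_A = 519/32 kN, M_A = 519/32 kN·m, R_B = 409/32 kN, M_B = -429/32 kN·m

R_A = 519/32 kN, M_A = 519/32 kN·m, R_B = 409/32 kN, M_B = -429/32 kN·m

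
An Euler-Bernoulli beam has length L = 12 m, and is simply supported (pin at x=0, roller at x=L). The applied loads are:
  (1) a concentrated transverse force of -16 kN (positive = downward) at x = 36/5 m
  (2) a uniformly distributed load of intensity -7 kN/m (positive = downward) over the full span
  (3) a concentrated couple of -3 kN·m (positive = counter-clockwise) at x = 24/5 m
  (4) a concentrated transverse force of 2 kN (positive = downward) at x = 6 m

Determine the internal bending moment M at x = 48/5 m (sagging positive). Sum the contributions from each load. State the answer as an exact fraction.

Load 1 — point force P=-16 kN at a=36/5 m (b=L-a=24/5):
  M_1 = Pa(L-x)/L  [x>a] = (-16)·(36/5)·(12-(48/5))/12 = -576/25 kN·m
Load 2 — uniform load w=-7 kN/m over full span:
  M_2 = wx(L-x)/2 = (-7)·(48/5)·(12-(48/5))/2 = -2016/25 kN·m
Load 3 — applied couple M₀=-3 kN·m at a=24/5 m (b=L-a=36/5):
  M_3 = M₀x/L - M₀  [x>a] = (-3)·(48/5)/12 - (-3) = 3/5 kN·m
Load 4 — point force P=2 kN at a=6 m (b=L-a=6):
  M_4 = Pa(L-x)/L  [x>a] = 2·6·(12-(48/5))/12 = 12/5 kN·m
Superposition: M = Σ M_i = -2517/25 kN·m ≈ -100.680000 kN·m

M(48/5) = -2517/25 kN·m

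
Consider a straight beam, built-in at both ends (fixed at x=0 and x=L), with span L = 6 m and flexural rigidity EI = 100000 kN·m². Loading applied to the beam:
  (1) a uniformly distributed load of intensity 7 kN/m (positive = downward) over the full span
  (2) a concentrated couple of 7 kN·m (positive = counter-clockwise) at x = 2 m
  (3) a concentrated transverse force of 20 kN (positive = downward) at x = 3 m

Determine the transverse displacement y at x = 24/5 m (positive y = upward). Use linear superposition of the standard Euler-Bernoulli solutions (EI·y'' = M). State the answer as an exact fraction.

y(24/5) = -2557/15625000 m

Load 1 — uniform load w=7 kN/m over full span:
  y_1 = -wx²(L-x)²/(24EI) = -7·(24/5)²·(6-(24/5))²/(24·100000) = -189/1953125 m
Load 2 — applied couple M₀=7 kN·m at a=2 m (b=L-a=4):
  y_2 = (R_Ax³/6 - M_Ax²/2 - M₀(x-a)²/2)/EI  [x>a] with R_A=14/9, M_A=0 = ((14/9)·(24/5)³/6 - 0·(24/5)²/2 - 7·((24/5)-2)²/2)/100000 = 77/6250000 m
Load 3 — point force P=20 kN at a=3 m (b=L-a=3):
  y_3 = -Pa²(L-x)²(3bL-(3b+a)(L-x))/(6L³EI)  [x>a] = -20·3²·(6-(24/5))²·(3·3·6-(3·3+3)·(6-(24/5)))/(6·6³·100000) = -99/1250000 m
Superposition: y = Σ y_i = -2557/15625000 m ≈ -0.000164 m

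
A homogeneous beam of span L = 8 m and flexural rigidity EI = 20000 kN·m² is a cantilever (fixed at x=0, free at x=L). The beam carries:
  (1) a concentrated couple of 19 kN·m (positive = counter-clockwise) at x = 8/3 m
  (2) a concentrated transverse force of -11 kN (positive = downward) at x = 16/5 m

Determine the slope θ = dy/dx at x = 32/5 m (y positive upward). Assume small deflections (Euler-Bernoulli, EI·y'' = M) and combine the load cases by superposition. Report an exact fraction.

θ(32/5) = 1003/187500 rad

Load 1 — applied couple M₀=19 kN·m at a=8/3 m (b=L-a=16/3):
  θ_1 = M₀a/EI  [x>a] = 19·(8/3)/20000 = 19/7500 rad
Load 2 — point force P=-11 kN at a=16/5 m (b=L-a=24/5):
  θ_2 = -Pa²/(2EI)  [x>a] = -(-11)·(16/5)²/(2·20000) = 44/15625 rad
Superposition: θ = Σ θ_i = 1003/187500 rad ≈ 0.005349 rad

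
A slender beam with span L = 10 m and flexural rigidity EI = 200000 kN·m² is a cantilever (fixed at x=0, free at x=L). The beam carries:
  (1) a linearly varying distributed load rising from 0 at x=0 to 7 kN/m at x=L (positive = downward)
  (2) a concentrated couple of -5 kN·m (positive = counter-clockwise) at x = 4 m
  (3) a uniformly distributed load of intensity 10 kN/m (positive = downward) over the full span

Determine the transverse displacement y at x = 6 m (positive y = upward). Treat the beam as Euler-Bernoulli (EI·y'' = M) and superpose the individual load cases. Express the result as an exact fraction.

Load 1 — triangular load w₀=7 kN/m (0→w₀ over full span):
  y_1 = (w₀Lx³/12-w₀L²x²/6-w₀x⁵/(120L))/EI = (7·10·6³/12-7·10²·6²/6-7·6⁵/(120·10))/200000 = -37317/2500000 m
Load 2 — applied couple M₀=-5 kN·m at a=4 m (b=L-a=6):
  y_2 = M₀a(2x-a)/(2EI)  [x>a] = (-5)·4·(2·6-4)/(2·200000) = -1/2500 m
Load 3 — uniform load w=10 kN/m over full span:
  y_3 = -wx²(x²-4Lx+6L²)/(24EI) = -10·6²·(6²-4·10·6+6·10²)/(24·200000) = -297/10000 m
Superposition: y = Σ y_i = -112567/2500000 m ≈ -0.045027 m

y(6) = -112567/2500000 m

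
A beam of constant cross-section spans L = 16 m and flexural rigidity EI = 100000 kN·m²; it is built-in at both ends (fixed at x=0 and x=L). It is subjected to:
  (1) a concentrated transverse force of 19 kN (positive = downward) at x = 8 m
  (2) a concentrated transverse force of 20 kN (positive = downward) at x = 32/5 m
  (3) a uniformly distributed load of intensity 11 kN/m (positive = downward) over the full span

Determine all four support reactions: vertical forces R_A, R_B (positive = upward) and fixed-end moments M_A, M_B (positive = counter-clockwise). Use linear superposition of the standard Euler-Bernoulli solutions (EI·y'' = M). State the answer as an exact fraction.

R_A = 5523/50 kN, M_A = 23906/75 kN·m, R_B = 5227/50 kN, M_B = -22754/75 kN·m

Load 1 — point force P=19 kN at a=8 m (b=L-a=8):
  R_A = Pb²(3a+b)/L³ = 19·8²·(3·8+8)/16³ = 19/2 kN
  M_A = Pab²/L² = 19·8·8²/16² = 38 kN·m
  R_B = Pa²(a+3b)/L³ = 19·8²·(8+3·8)/16³ = 19/2 kN
  M_B = -Pa²b/L² = -19·8²·8/16² = -38 kN·m
Load 2 — point force P=20 kN at a=32/5 m (b=L-a=48/5):
  R_A = Pb²(3a+b)/L³ = 20·(48/5)²·(3·(32/5)+(48/5))/16³ = 324/25 kN
  M_A = Pab²/L² = 20·(32/5)·(48/5)²/16² = 1152/25 kN·m
  R_B = Pa²(a+3b)/L³ = 20·(32/5)²·((32/5)+3·(48/5))/16³ = 176/25 kN
  M_B = -Pa²b/L² = -20·(32/5)²·(48/5)/16² = -768/25 kN·m
Load 3 — uniform load w=11 kN/m over full span:
  R_A = wL/2 = 11·16/2 = 88 kN
  M_A = wL²/12 = 11·16²/12 = 704/3 kN·m
  R_B = wL/2 = 11·16/2 = 88 kN
  M_B = -wL²/12 = -11·16²/12 = -704/3 kN·m
Superposition: R_A = 5523/50 kN, M_A = 23906/75 kN·m, R_B = 5227/50 kN, M_B = -22754/75 kN·m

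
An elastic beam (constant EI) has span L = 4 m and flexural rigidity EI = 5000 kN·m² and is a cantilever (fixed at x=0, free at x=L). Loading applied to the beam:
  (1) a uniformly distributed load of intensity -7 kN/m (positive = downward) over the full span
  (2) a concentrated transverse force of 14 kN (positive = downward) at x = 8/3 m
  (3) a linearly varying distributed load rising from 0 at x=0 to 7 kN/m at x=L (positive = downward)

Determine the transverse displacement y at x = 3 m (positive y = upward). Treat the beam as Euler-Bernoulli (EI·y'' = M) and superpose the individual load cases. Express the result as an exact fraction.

Load 1 — uniform load w=-7 kN/m over full span:
  y_1 = -wx²(x²-4Lx+6L²)/(24EI) = -(-7)·3²·(3²-4·4·3+6·4²)/(24·5000) = 1197/40000 m
Load 2 — point force P=14 kN at a=8/3 m (b=L-a=4/3):
  y_2 = -Pa²(3x-a)/(6EI)  [x>a] = -14·(8/3)²·(3·3-(8/3))/(6·5000) = -1064/50625 m
Load 3 — triangular load w₀=7 kN/m (0→w₀ over full span):
  y_3 = (w₀Lx³/12-w₀L²x²/6-w₀x⁵/(120L))/EI = (7·4·3³/12-7·4²·3²/6-7·3⁵/(120·4))/5000 = -17367/800000 m
Superposition: y = Σ y_i = -829507/64800000 m ≈ -0.012801 m

y(3) = -829507/64800000 m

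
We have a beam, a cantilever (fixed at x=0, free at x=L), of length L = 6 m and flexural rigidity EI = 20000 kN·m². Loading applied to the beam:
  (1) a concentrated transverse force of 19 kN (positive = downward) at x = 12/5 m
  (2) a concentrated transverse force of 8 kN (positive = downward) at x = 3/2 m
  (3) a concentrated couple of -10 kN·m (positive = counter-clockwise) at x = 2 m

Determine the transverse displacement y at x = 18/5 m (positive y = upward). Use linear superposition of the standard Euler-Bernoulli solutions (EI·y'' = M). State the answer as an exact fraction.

Load 1 — point force P=19 kN at a=12/5 m (b=L-a=18/5):
  y_1 = -Pa²(3x-a)/(6EI)  [x>a] = -19·(12/5)²·(3·(18/5)-(12/5))/(6·20000) = -1197/156250 m
Load 2 — point force P=8 kN at a=3/2 m (b=L-a=9/2):
  y_2 = -Pa²(3x-a)/(6EI)  [x>a] = -8·(3/2)²·(3·(18/5)-(3/2))/(6·20000) = -279/200000 m
Load 3 — applied couple M₀=-10 kN·m at a=2 m (b=L-a=4):
  y_3 = M₀a(2x-a)/(2EI)  [x>a] = (-10)·2·(2·(18/5)-2)/(2·20000) = -13/5000 m
Superposition: y = Σ y_i = -58279/5000000 m ≈ -0.011656 m

y(18/5) = -58279/5000000 m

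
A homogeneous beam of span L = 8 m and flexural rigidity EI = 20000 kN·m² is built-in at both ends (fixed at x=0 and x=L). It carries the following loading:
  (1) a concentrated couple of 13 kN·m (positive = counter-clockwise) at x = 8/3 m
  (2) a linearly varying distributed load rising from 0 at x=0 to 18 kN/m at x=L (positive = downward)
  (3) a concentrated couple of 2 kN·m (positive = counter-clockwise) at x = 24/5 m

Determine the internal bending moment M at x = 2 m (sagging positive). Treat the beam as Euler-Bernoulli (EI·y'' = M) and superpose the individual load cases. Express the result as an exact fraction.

M(2) = 466/75 kN·m

Load 1 — applied couple M₀=13 kN·m at a=8/3 m (b=L-a=16/3):
  M_1 = R_Ax - M_A  [x≤a] with R_A=13/6, M_A=0 = (13/6)·2 - 0 = 13/3 kN·m
Load 2 — triangular load w₀=18 kN/m (0→w₀ over full span):
  M_2 = 3w₀Lx/20 - w₀L²/30 - w₀x³/(6L) = 3·18·8·2/20 - 18·8²/30 - 18·2³/(6·8) = 9/5 kN·m
Load 3 — applied couple M₀=2 kN·m at a=24/5 m (b=L-a=16/5):
  M_3 = R_Ax - M_A  [x≤a] with R_A=9/25, M_A=16/25 = (9/25)·2 - (16/25) = 2/25 kN·m
Superposition: M = Σ M_i = 466/75 kN·m ≈ 6.213333 kN·m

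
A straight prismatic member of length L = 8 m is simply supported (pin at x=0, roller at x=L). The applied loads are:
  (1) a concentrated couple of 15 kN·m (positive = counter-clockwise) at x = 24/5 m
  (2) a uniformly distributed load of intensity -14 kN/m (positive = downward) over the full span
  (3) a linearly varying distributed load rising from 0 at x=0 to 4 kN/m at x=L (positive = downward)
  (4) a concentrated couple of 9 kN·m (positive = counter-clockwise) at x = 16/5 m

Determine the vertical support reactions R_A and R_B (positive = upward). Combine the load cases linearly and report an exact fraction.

Load 1 — applied couple M₀=15 kN·m at a=24/5 m (b=L-a=16/5):
  R_A = M₀/L = 15/8 kN
  R_B = -M₀/L = -15/8 kN
Load 2 — uniform load w=-14 kN/m over full span:
  R_A = wL/2 = (-14)·8/2 = -56 kN
  R_B = wL/2 = (-14)·8/2 = -56 kN
Load 3 — triangular load w₀=4 kN/m (0→w₀ over full span):
  R_A = w₀L/6 = 4·8/6 = 16/3 kN
  R_B = w₀L/3 = 4·8/3 = 32/3 kN
Load 4 — applied couple M₀=9 kN·m at a=16/5 m (b=L-a=24/5):
  R_A = M₀/L = 9/8 kN
  R_B = -M₀/L = -9/8 kN
Superposition: R_A = -143/3 kN, R_B = -145/3 kN

R_A = -143/3 kN, R_B = -145/3 kN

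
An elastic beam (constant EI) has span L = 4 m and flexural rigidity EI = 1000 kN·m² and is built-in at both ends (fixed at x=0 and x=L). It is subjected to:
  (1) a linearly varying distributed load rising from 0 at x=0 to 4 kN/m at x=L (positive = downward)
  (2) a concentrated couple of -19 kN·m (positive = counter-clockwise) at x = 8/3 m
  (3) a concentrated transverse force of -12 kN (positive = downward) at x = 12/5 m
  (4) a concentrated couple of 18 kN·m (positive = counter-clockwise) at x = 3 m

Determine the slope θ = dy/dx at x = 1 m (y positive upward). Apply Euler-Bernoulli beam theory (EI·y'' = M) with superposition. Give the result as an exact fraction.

Load 1 — triangular load w₀=4 kN/m (0→w₀ over full span):
  θ_1 = -w₀(2x(L-x)(L-2x)(x+2L)+x²(L-x)²)/(120LEI) = -4·(2·1·(4-1)·(4-2·1)·(1+2·4)+1²·(4-1)²)/(120·4·1000) = -39/40000 rad
Load 2 — applied couple M₀=-19 kN·m at a=8/3 m (b=L-a=4/3):
  θ_2 = (R_Ax²/2 - M_Ax)/EI  [x≤a] with R_A=-19/3, M_A=-19/3 = ((-19/3)·1²/2 - (-19/3)·1)/1000 = 19/6000 rad
Load 3 — point force P=-12 kN at a=12/5 m (b=L-a=8/5):
  θ_3 = -Pb²x(2aL-(3a+b)x)/(2L³EI)  [x≤a] = -(-12)·(8/5)²·1·(2·(12/5)·4-(3·(12/5)+(8/5))·1)/(2·4³·1000) = 39/15625 rad
Load 4 — applied couple M₀=18 kN·m at a=3 m (b=L-a=1):
  θ_4 = (R_Ax²/2 - M_Ax)/EI  [x≤a] with R_A=81/16, M_A=45/8 = ((81/16)·1²/2 - (45/8)·1)/1000 = -99/32000 rad
Superposition: θ = Σ θ_i = 19127/12000000 rad ≈ 0.001594 rad

θ(1) = 19127/12000000 rad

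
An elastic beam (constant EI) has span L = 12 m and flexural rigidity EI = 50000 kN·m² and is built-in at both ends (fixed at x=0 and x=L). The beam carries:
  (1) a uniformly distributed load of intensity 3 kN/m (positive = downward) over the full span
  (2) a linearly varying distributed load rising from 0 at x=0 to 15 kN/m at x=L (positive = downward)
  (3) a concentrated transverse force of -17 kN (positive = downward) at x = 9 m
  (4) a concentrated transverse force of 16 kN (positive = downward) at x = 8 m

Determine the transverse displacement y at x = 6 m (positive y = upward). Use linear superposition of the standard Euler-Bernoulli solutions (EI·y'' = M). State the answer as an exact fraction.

Load 1 — uniform load w=3 kN/m over full span:
  y_1 = -wx²(L-x)²/(24EI) = -3·6²·(12-6)²/(24·50000) = -81/25000 m
Load 2 — triangular load w₀=15 kN/m (0→w₀ over full span):
  y_2 = -w₀x²(L-x)²(x+2L)/(120LEI) = -15·6²·(12-6)²·(6+2·12)/(120·12·50000) = -81/10000 m
Load 3 — point force P=-17 kN at a=9 m (b=L-a=3):
  y_3 = -Pb²x²(3aL-(3a+b)x)/(6L³EI)  [x≤a] = -(-17)·3²·6²·(3·9·12-(3·9+3)·6)/(6·12³·50000) = 153/100000 m
Load 4 — point force P=16 kN at a=8 m (b=L-a=4):
  y_4 = -Pb²x²(3aL-(3a+b)x)/(6L³EI)  [x≤a] = -16·4²·6²·(3·8·12-(3·8+4)·6)/(6·12³·50000) = -4/1875 m
Superposition: y = Σ y_i = -3583/300000 m ≈ -0.011943 m

y(6) = -3583/300000 m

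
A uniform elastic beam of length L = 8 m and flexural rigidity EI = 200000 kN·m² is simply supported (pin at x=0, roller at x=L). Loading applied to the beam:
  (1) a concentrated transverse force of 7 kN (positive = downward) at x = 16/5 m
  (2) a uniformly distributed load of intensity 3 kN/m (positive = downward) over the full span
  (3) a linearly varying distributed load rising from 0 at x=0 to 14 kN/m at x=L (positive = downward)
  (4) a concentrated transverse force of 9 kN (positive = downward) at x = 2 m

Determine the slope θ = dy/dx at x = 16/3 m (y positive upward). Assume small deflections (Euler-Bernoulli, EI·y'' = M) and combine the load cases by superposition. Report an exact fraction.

θ(16/3) = 7748971/12150000000 rad

Load 1 — point force P=7 kN at a=16/5 m (b=L-a=24/5):
  θ_1 = -Pa(2L²-6Lx+3x²+a²)/(6LEI)  [x>a] = -7·(16/5)·(2·8²-6·8·(16/3)+3·(16/3)²+(16/5)²)/(6·8·200000) = 266/3515625 rad
Load 2 — uniform load w=3 kN/m over full span:
  θ_2 = -w(L³-6Lx²+4x³)/(24EI) = -3·(8³-6·8·(16/3)²+4·(16/3)³)/(24·200000) = 13/84375 rad
Load 3 — triangular load w₀=14 kN/m (0→w₀ over full span):
  θ_3 = -w₀(7L⁴-30L²x²+15x⁴)/(360LEI) = -14·(7·8⁴-30·8²·(16/3)²+15·(16/3)⁴)/(360·8·200000) = 1274/3796875 rad
Load 4 — point force P=9 kN at a=2 m (b=L-a=6):
  θ_4 = -Pa(2L²-6Lx+3x²+a²)/(6LEI)  [x>a] = -9·2·(2·8²-6·8·(16/3)+3·(16/3)²+2²)/(6·8·200000) = 29/400000 rad
Superposition: θ = Σ θ_i = 7748971/12150000000 rad ≈ 0.000638 rad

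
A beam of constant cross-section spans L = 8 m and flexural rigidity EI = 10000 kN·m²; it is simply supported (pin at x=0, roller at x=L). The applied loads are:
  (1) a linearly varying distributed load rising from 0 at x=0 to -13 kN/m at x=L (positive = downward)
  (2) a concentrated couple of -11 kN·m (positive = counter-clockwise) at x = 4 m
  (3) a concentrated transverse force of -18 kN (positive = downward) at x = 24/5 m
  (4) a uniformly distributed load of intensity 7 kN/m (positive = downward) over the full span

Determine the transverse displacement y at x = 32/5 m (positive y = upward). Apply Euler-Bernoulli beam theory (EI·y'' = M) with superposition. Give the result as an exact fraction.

Load 1 — triangular load w₀=-13 kN/m (0→w₀ over full span):
  y_1 = -w₀x(7L⁴-10L²x²+3x⁴)/(360LEI) = -(-13)·(32/5)·(7·8⁴-10·8²·(32/5)²+3·(32/5)⁴)/(360·8·10000) = 211328/9765625 m
Load 2 — applied couple M₀=-11 kN·m at a=4 m (b=L-a=4):
  y_2 = (M₀x³/(6L)-M₀(x-a)²/2+C₁x)/EI  [x>a] with C₁=M₀(3b²-L²)/(6L)=11/3 = ((-11)·(32/5)³/(6·8)-(-11)·((32/5)-4)²/2+(11/3)·(32/5))/10000 = -77/156250 m
Load 3 — point force P=-18 kN at a=24/5 m (b=L-a=16/5):
  y_3 = -Pa(L-x)(2Lx-a²-x²)/(6LEI)  [x>a] = -(-18)·(24/5)·(8-(32/5))·(2·8·(32/5)-(24/5)²-(32/5)²)/(6·8·10000) = 864/78125 m
Load 4 — uniform load w=7 kN/m over full span:
  y_4 = -wx(L³-2Lx²+x³)/(24EI) = -7·(32/5)·(8³-2·8·(32/5)²+(32/5)³)/(24·10000) = -25984/1171875 m
Superposition: y = Σ y_i = 587893/58593750 m ≈ 0.010033 m

y(32/5) = 587893/58593750 m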